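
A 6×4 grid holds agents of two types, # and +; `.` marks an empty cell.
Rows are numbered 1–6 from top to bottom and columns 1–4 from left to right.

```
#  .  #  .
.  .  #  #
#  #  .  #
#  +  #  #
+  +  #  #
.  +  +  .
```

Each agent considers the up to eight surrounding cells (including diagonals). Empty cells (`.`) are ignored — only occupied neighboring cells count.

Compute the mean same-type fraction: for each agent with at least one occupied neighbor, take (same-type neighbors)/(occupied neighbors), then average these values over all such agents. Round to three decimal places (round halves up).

Row 1: (1,1)# — no occupied neighbors · (1,3)# 2/2
Row 2: (2,3)# 4/4 · (2,4)# 3/3
Row 3: (3,1)# 2/3 · (3,2)# 4/5 · (3,4)# 4/4
Row 4: (4,1)# 2/5 · (4,2)+ 2/7 · (4,3)# 5/7 · (4,4)# 4/4
Row 5: (5,1)+ 3/4 · (5,2)+ 4/7 · (5,3)# 3/7 · (5,4)# 3/4
Row 6: (6,2)+ 3/4 · (6,3)+ 2/4
Sum over 16 agents: 2/2 + 4/4 + 3/3 + 2/3 + 4/5 + 4/4 + 2/5 + 2/7 + 5/7 + 4/4 + 3/4 + 4/7 + 3/7 + 3/4 + 3/4 + 2/4 = 697/60; mean = 697/60 ÷ 16 = 697/960 = 0.726041… → 0.726.

0.726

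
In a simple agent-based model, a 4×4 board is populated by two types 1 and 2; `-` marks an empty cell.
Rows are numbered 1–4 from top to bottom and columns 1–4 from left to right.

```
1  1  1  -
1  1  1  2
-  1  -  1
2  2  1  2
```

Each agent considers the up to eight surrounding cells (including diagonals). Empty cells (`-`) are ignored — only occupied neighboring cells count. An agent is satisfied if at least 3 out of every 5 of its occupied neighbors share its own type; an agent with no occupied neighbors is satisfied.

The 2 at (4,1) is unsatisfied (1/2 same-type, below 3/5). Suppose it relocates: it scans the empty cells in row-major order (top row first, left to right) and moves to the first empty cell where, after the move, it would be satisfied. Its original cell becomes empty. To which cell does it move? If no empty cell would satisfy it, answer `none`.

none

Vacating (4,1). Empty cells in order:
  (1,4): 1/3 same-type → still unsatisfied.
  (3,1): 1/4 same-type → still unsatisfied.
  (3,3): 3/8 same-type → still unsatisfied.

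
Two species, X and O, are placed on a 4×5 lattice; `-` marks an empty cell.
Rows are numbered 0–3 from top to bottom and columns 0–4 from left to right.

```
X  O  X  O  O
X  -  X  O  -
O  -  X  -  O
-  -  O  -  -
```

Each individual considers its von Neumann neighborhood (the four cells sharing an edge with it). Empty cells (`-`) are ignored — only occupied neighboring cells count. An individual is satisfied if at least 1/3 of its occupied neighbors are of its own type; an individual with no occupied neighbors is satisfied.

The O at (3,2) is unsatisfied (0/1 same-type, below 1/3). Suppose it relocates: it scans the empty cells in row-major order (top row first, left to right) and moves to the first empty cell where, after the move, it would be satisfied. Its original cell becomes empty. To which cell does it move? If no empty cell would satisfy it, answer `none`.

Vacating (3,2). Empty cells in order:
  (1,1): 1/3 same-type → satisfied — stop here.

(1,1)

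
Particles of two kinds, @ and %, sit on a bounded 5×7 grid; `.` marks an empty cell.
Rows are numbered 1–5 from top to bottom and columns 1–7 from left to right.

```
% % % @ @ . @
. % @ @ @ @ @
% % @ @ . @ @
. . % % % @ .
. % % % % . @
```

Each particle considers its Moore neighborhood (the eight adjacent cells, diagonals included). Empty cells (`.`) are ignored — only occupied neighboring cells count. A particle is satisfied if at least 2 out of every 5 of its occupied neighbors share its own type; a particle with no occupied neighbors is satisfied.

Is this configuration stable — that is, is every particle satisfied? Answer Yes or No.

Yes

(1,1)% 2/2 ok
(1,2)% 3/4 ok
(1,3)% 2/5 ok
(1,4)@ 4/5 ok
(1,5)@ 4/4 ok
(1,7)@ 2/2 ok
(2,2)% 5/7 ok
(2,3)@ 4/8 ok
(2,4)@ 6/7 ok
(2,5)@ 6/6 ok
(2,6)@ 6/6 ok
(2,7)@ 4/4 ok
(3,1)% 2/2 ok
(3,2)% 3/5 ok
(3,3)@ 3/7 ok
(3,4)@ 4/7 ok
(3,6)@ 5/6 ok
(3,7)@ 4/4 ok
(4,3)% 5/7 ok
(4,4)% 5/7 ok
(4,5)% 3/6 ok
(4,6)@ 3/5 ok
(5,2)% 2/2 ok
(5,3)% 4/4 ok
(5,4)% 5/5 ok
(5,5)% 3/4 ok
(5,7)@ 1/1 ok
All meet the threshold, so the configuration is stable.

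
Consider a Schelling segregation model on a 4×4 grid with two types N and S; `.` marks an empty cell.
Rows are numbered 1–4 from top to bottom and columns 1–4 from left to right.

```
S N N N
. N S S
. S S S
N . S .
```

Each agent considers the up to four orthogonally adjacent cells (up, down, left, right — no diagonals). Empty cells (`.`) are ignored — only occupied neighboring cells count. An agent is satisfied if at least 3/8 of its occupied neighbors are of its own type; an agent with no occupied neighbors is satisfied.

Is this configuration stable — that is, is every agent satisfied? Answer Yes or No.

(1,1)S 0/1 ✗
(1,2)N 2/3 ✓
(1,3)N 2/3 ✓
(1,4)N 1/2 ✓
(2,2)N 1/3 ✗
(2,3)S 2/4 ✓
(2,4)S 2/3 ✓
(3,2)S 1/2 ✓
(3,3)S 4/4 ✓
(3,4)S 2/2 ✓
(4,1)N 0/0 ✓
(4,3)S 1/1 ✓
For instance (1,1) has only 0/1 same-type neighbors, below 3/8.

No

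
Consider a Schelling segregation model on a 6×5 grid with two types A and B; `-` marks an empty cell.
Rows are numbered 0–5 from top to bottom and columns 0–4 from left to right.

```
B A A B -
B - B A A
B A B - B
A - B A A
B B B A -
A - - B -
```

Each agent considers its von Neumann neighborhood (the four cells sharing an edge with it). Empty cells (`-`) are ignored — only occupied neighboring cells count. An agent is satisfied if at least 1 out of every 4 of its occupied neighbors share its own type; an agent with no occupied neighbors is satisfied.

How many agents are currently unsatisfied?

6

Row 0: (0,0)B 1/2 satisfied · (0,1)A 1/2 satisfied · (0,2)A 1/3 satisfied · (0,3)B 0/2 not
Row 1: (1,0)B 2/2 satisfied · (1,2)B 1/3 satisfied · (1,3)A 1/3 satisfied · (1,4)A 1/2 satisfied
Row 2: (2,0)B 1/3 satisfied · (2,1)A 0/2 not · (2,2)B 2/3 satisfied · (2,4)B 0/2 not
Row 3: (3,0)A 0/2 not · (3,2)B 2/3 satisfied · (3,3)A 2/3 satisfied · (3,4)A 1/2 satisfied
Row 4: (4,0)B 1/3 satisfied · (4,1)B 2/2 satisfied · (4,2)B 2/3 satisfied · (4,3)A 1/3 satisfied
Row 5: (5,0)A 0/1 not · (5,3)B 0/1 not
Unsatisfied: (0,3), (2,1), (2,4), (3,0), (5,0), (5,3) — 6 in total.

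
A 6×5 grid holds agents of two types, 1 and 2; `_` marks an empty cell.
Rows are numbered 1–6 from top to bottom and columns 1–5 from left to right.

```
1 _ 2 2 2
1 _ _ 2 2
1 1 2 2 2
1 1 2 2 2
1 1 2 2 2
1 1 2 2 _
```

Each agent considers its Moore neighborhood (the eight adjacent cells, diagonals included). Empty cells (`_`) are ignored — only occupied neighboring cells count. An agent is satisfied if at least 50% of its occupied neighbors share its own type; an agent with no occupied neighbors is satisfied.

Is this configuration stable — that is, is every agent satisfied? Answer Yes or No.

(1,1)1 1/1 ok
(1,3)2 2/2 ok
(1,4)2 4/4 ok
(1,5)2 3/3 ok
(2,1)1 3/3 ok
(2,4)2 7/7 ok
(2,5)2 5/5 ok
(3,1)1 4/4 ok
(3,2)1 4/6 ok
(3,3)2 4/6 ok
(3,4)2 7/7 ok
(3,5)2 5/5 ok
(4,1)1 5/5 ok
(4,2)1 5/8 ok
(4,3)2 5/8 ok
(4,4)2 8/8 ok
(4,5)2 5/5 ok
(5,1)1 5/5 ok
(5,2)1 5/8 ok
(5,3)2 5/8 ok
(5,4)2 7/7 ok
(5,5)2 4/4 ok
(6,1)1 3/3 ok
(6,2)1 3/5 ok
(6,3)2 3/5 ok
(6,4)2 4/4 ok
All meet the threshold, so the configuration is stable.

Yes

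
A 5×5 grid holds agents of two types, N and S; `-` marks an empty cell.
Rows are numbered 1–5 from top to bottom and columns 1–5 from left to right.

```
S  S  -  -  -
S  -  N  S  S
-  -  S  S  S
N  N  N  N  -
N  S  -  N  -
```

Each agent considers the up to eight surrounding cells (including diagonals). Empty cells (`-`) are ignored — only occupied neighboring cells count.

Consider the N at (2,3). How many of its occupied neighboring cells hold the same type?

Occupied neighbors of (2,3): (1,2)=S, (2,4)=S, (3,3)=S, (3,4)=S.
Same type (N): 0 of 4.

0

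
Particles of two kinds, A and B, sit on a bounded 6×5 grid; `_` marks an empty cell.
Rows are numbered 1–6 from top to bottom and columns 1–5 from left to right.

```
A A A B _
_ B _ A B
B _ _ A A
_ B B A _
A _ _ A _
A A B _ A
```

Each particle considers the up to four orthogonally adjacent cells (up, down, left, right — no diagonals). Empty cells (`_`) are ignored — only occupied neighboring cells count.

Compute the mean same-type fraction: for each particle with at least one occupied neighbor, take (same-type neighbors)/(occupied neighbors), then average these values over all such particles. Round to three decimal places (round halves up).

(1,1)A 1/1
(1,2)A 2/3
(1,3)A 1/2
(1,4)B 0/2
(2,2)B 0/1
(2,4)A 1/3
(2,5)B 0/2
(3,1)B — no occupied neighbors
(3,4)A 3/3
(3,5)A 1/2
(4,2)B 1/1
(4,3)B 1/2
(4,4)A 2/3
(5,1)A 1/1
(5,4)A 1/1
(6,1)A 2/2
(6,2)A 1/2
(6,3)B 0/1
(6,5)A — no occupied neighbors
Sum over 17 particles: 1/1 + 2/3 + 1/2 + 0/2 + 0/1 + 1/3 + 0/2 + 3/3 + 1/2 + 1/1 + 1/2 + 2/3 + 1/1 + 1/1 + 2/2 + 1/2 + 0/1 = 29/3; mean = 29/3 ÷ 17 = 29/51 = 0.568627… → 0.569.

0.569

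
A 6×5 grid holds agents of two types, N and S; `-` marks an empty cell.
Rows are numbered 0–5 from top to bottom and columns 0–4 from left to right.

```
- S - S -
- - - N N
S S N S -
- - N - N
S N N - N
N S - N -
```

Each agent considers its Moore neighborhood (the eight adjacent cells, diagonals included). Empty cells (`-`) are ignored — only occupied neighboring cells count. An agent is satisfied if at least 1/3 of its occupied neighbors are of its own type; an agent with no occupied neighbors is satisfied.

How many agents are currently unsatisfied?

3

(0,1)S 0/0 ok
(0,3)S 0/2 unhappy
(1,3)N 2/4 ok
(1,4)N 1/3 ok
(2,0)S 1/1 ok
(2,1)S 1/3 ok
(2,2)N 2/4 ok
(2,3)S 0/5 unhappy
(3,2)N 3/5 ok
(3,4)N 1/2 ok
(4,0)S 1/3 ok
(4,1)N 3/5 ok
(4,2)N 3/4 ok
(4,4)N 2/2 ok
(5,0)N 1/3 ok
(5,1)S 1/4 unhappy
(5,3)N 2/2 ok
Unsatisfied: (0,3), (2,3), (5,1) — 3 in total.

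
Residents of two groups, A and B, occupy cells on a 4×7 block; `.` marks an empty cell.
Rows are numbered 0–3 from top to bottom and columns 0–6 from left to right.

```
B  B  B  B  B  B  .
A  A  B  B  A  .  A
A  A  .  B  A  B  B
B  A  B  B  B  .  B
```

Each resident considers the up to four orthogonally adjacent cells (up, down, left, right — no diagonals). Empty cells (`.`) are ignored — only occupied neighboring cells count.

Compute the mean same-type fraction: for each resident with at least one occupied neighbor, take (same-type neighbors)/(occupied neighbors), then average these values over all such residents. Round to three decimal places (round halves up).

0.618

Row 0: (0,0)B 1/2 · (0,1)B 2/3 · (0,2)B 3/3 · (0,3)B 3/3 · (0,4)B 2/3 · (0,5)B 1/1
Row 1: (1,0)A 2/3 · (1,1)A 2/4 · (1,2)B 2/3 · (1,3)B 3/4 · (1,4)A 1/3 · (1,6)A 0/1
Row 2: (2,0)A 2/3 · (2,1)A 3/3 · (2,3)B 2/3 · (2,4)A 1/4 · (2,5)B 1/2 · (2,6)B 2/3
Row 3: (3,0)B 0/2 · (3,1)A 1/3 · (3,2)B 1/2 · (3,3)B 3/3 · (3,4)B 1/2 · (3,6)B 1/1
Sum over 24 residents: 1/2 + 2/3 + 3/3 + 3/3 + 2/3 + 1/1 + 2/3 + 2/4 + 2/3 + 3/4 + 1/3 + 0/1 + 2/3 + 3/3 + 2/3 + 1/4 + 1/2 + 2/3 + 0/2 + 1/3 + 1/2 + 3/3 + 1/2 + 1/1 = 89/6; mean = 89/6 ÷ 24 = 89/144 = 0.618055… → 0.618.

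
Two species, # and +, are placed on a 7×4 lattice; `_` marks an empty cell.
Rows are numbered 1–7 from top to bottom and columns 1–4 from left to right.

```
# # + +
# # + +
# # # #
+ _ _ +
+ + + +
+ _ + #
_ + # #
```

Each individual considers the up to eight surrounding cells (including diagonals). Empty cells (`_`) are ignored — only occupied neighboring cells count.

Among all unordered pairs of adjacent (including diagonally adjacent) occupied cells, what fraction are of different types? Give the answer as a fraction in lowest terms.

Scan each occupied cell's neighbors to the right and below (and the two forward diagonals) so each pair is counted once.
Row 1: #(1,1)–#(1,2)= #(1,1)–#(2,1)= #(1,1)–#(2,2)= #(1,2)–+(1,3)≠ #(1,2)–#(2,2)= #(1,2)–+(2,3)≠ #(1,2)–#(2,1)= +(1,3)–+(1,4)= +(1,3)–+(2,3)= +(1,3)–+(2,4)= +(1,3)–#(2,2)≠ +(1,4)–+(2,4)= +(1,4)–+(2,3)=  → 3/13 unlike.
Row 2: #(2,1)–#(2,2)= #(2,1)–#(3,1)= #(2,1)–#(3,2)= #(2,2)–+(2,3)≠ #(2,2)–#(3,2)= #(2,2)–#(3,3)= #(2,2)–#(3,1)= +(2,3)–+(2,4)= +(2,3)–#(3,3)≠ +(2,3)–#(3,4)≠ +(2,3)–#(3,2)≠ +(2,4)–#(3,4)≠ +(2,4)–#(3,3)≠  → 6/13 unlike.
Row 3: #(3,1)–#(3,2)= #(3,1)–+(4,1)≠ #(3,2)–#(3,3)= #(3,2)–+(4,1)≠ #(3,3)–#(3,4)= #(3,3)–+(4,4)≠ #(3,4)–+(4,4)≠  → 4/7 unlike.
Row 4: +(4,1)–+(5,1)= +(4,1)–+(5,2)= +(4,4)–+(5,4)= +(4,4)–+(5,3)=  → 0/4 unlike.
Row 5: +(5,1)–+(5,2)= +(5,1)–+(6,1)= +(5,2)–+(5,3)= +(5,2)–+(6,3)= +(5,2)–+(6,1)= +(5,3)–+(5,4)= +(5,3)–+(6,3)= +(5,3)–#(6,4)≠ +(5,4)–#(6,4)≠ +(5,4)–+(6,3)=  → 2/10 unlike.
Row 6: +(6,1)–+(7,2)= +(6,3)–#(6,4)≠ +(6,3)–#(7,3)≠ +(6,3)–#(7,4)≠ +(6,3)–+(7,2)= #(6,4)–#(7,4)= #(6,4)–#(7,3)=  → 3/7 unlike.
Row 7: +(7,2)–#(7,3)≠ #(7,3)–#(7,4)=  → 1/2 unlike.
Total adjacent occupied pairs: 56; unlike-type pairs: 19.
19/56 is already in lowest terms.

19/56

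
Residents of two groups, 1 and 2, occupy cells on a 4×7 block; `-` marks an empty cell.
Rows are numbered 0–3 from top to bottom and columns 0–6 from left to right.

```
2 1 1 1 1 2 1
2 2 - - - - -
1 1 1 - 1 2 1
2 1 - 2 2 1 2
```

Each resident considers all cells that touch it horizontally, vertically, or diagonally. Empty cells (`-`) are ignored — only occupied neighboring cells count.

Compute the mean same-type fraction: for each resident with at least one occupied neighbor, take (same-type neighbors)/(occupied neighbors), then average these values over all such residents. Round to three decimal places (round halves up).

0.403

(0,0)2 2/3
(0,1)1 1/4
(0,2)1 2/3
(0,3)1 2/2
(0,4)1 1/2
(0,5)2 0/2
(0,6)1 0/1
(1,0)2 2/5
(1,1)2 2/7
(2,0)1 2/5
(2,1)1 3/6
(2,2)1 2/4
(2,4)1 1/4
(2,5)2 2/5
(2,6)1 1/3
(3,0)2 0/3
(3,1)1 3/4
(3,3)2 1/3
(3,4)2 2/4
(3,5)1 2/5
(3,6)2 1/3
Sum over 21 residents: 2/3 + 1/4 + 2/3 + 2/2 + 1/2 + 0/2 + 0/1 + 2/5 + 2/7 + 2/5 + 3/6 + 2/4 + 1/4 + 2/5 + 1/3 + 0/3 + 3/4 + 1/3 + 2/4 + 2/5 + 1/3 = 3557/420; mean = 3557/420 ÷ 21 = 3557/8820 = 0.403287… → 0.403.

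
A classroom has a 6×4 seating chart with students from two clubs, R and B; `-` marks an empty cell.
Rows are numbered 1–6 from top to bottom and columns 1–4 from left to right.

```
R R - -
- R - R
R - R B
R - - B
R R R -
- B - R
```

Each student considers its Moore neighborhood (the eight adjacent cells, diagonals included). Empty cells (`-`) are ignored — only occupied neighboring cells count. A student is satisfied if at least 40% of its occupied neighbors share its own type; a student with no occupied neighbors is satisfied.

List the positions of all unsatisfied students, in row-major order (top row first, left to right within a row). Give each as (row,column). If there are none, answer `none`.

(3,4), (4,4), (6,2)

Row 1: (1,1)R 2/2 ✓ · (1,2)R 2/2 ✓
Row 2: (2,2)R 4/4 ✓ · (2,4)R 1/2 ✓
Row 3: (3,1)R 2/2 ✓ · (3,3)R 2/4 ✓ · (3,4)B 1/3 ✗
Row 4: (4,1)R 3/3 ✓ · (4,4)B 1/3 ✗
Row 5: (5,1)R 2/3 ✓ · (5,2)R 3/4 ✓ · (5,3)R 2/4 ✓
Row 6: (6,2)B 0/3 ✗ · (6,4)R 1/1 ✓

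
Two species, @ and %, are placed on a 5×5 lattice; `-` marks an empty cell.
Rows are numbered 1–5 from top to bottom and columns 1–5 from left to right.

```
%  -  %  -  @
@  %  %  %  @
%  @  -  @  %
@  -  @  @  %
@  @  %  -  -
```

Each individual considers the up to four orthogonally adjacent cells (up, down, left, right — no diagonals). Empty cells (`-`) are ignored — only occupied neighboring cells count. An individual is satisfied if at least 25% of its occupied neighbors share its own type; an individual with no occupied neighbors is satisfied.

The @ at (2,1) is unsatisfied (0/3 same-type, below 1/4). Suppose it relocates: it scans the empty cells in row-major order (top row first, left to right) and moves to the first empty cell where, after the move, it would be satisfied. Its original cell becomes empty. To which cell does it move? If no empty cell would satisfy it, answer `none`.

Vacating (2,1). Empty cells in order:
  (1,2): 0/3 same-type → still unsatisfied.
  (1,4): 1/3 same-type → satisfied — stop here.

(1,4)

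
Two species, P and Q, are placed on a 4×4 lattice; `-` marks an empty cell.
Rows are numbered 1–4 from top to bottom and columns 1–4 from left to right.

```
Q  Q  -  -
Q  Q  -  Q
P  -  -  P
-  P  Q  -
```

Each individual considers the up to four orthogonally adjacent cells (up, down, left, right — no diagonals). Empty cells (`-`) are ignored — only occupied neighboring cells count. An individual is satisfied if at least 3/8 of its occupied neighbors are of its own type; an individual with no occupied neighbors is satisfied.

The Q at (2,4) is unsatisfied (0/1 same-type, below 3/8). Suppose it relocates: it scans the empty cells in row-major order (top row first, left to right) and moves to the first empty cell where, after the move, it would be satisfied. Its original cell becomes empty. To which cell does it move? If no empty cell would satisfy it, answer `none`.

(1,3)

Vacating (2,4). Empty cells in order:
  (1,3): 1/1 same-type → satisfied — stop here.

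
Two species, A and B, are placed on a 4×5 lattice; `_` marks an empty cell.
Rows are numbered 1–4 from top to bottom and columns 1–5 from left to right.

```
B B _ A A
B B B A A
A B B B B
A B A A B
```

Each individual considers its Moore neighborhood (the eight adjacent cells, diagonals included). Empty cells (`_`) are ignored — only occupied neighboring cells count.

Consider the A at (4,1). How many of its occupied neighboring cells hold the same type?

Occupied neighbors of (4,1): (3,1)=A, (3,2)=B, (4,2)=B.
Same type (A): 1 of 3.

1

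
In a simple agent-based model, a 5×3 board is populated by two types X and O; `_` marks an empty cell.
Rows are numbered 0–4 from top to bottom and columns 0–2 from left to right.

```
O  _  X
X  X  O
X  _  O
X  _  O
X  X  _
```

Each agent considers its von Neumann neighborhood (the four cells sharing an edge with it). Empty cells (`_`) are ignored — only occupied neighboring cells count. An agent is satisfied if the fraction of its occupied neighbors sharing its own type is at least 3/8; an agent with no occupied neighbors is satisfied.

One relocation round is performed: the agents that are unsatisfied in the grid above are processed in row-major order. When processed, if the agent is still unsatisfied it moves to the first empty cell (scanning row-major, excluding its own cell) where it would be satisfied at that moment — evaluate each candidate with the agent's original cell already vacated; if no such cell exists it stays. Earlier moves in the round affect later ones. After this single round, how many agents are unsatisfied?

Initially unsatisfied (in order): (0,0), (0,2), (1,2).
  (0,0) → (4,2).
  (0,2) → (0,0).
  (1,2): now satisfied by earlier moves; stays.
Resulting grid:
X _ _
X X O
X _ O
X _ O
X X O
All satisfied now.

0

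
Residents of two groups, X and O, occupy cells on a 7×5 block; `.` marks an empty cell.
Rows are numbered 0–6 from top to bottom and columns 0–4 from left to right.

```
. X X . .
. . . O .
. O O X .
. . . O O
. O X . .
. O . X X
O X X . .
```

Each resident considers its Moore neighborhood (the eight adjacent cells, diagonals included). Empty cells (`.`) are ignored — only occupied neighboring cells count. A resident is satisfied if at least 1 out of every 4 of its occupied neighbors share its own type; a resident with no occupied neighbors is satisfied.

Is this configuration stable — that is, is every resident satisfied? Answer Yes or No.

(0,1)X 1/1 satisfied
(0,2)X 1/2 satisfied
(1,3)O 1/3 satisfied
(2,1)O 1/1 satisfied
(2,2)O 3/4 satisfied
(2,3)X 0/4 not
(3,3)O 2/4 satisfied
(3,4)O 1/2 satisfied
(4,1)O 1/2 satisfied
(4,2)X 1/4 satisfied
(5,1)O 2/5 satisfied
(5,3)X 3/3 satisfied
(5,4)X 1/1 satisfied
(6,0)O 1/2 satisfied
(6,1)X 1/3 satisfied
(6,2)X 2/3 satisfied
For instance (2,3) has only 0/4 same-type neighbors, below 1/4.

No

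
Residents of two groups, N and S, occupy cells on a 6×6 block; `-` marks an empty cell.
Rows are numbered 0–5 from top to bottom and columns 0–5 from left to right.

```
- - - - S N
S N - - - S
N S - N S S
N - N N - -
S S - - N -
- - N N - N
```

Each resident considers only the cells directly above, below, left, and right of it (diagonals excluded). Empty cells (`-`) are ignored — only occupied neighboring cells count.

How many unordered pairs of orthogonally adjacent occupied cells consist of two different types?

8

Scan each occupied cell's neighbors to the right and below so each pair is counted once.
From row 0: 2 unlike of 2 pairs (running 2/2).
From row 1: 3 unlike of 4 pairs (running 5/6).
From row 2: 2 unlike of 5 pairs (running 7/11).
From row 3: 1 unlike of 2 pairs (running 8/13).
From row 4: 0 unlike of 1 pairs (running 8/14).
From row 5: 0 unlike of 1 pairs (running 8/15).
Total adjacent occupied pairs: 15; unlike-type pairs: 8.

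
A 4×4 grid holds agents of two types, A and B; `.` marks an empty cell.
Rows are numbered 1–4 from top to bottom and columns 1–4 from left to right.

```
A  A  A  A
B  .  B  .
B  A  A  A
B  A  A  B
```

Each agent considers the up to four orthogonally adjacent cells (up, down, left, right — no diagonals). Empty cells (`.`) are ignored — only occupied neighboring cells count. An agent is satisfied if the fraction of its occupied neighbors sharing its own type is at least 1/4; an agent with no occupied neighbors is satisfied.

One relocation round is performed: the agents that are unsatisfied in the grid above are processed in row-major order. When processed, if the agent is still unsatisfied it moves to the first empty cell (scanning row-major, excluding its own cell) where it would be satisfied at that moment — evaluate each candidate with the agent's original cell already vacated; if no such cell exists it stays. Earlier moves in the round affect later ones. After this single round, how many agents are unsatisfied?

Initially unsatisfied (in order): (2,3), (4,4).
  (2,3) → (2,2).
  (4,4) → (2,3).
Resulting grid:
A A A A
B B B .
B A A A
B A A .
All satisfied now.

0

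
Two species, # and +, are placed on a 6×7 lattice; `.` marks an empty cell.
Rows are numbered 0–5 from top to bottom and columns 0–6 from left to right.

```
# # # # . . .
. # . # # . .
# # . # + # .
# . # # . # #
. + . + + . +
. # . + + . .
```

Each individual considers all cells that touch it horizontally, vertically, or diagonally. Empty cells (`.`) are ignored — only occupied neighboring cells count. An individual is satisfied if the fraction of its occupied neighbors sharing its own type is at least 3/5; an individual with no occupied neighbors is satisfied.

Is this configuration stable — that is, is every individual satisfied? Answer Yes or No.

Row 0: (0,0)# 2/2 ✓ · (0,1)# 3/3 ✓ · (0,2)# 4/4 ✓ · (0,3)# 3/3 ✓
Row 1: (1,1)# 5/5 ✓ · (1,3)# 4/5 ✓ · (1,4)# 4/5 ✓
Row 2: (2,0)# 3/3 ✓ · (2,1)# 4/4 ✓ · (2,3)# 4/5 ✓ · (2,4)+ 0/6 ✗ · (2,5)# 3/4 ✓
Row 3: (3,0)# 2/3 ✓ · (3,2)# 3/5 ✓ · (3,3)# 2/5 ✗ · (3,5)# 2/5 ✗ · (3,6)# 2/3 ✓
Row 4: (4,1)+ 0/3 ✗ · (4,3)+ 3/5 ✓ · (4,4)+ 3/5 ✓ · (4,6)+ 0/2 ✗
Row 5: (5,1)# 0/1 ✗ · (5,3)+ 3/3 ✓ · (5,4)+ 3/3 ✓
For instance (2,4) has only 0/6 same-type neighbors, below 3/5.

No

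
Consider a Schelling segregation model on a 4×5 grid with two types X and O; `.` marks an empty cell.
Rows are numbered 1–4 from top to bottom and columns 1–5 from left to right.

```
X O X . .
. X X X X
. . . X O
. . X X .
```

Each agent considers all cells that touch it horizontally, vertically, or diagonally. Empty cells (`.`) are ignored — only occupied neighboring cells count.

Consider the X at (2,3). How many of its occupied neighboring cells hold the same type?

Occupied neighbors of (2,3): (1,2)=O, (1,3)=X, (2,2)=X, (2,4)=X, (3,4)=X.
Same type (X): 4 of 5.

4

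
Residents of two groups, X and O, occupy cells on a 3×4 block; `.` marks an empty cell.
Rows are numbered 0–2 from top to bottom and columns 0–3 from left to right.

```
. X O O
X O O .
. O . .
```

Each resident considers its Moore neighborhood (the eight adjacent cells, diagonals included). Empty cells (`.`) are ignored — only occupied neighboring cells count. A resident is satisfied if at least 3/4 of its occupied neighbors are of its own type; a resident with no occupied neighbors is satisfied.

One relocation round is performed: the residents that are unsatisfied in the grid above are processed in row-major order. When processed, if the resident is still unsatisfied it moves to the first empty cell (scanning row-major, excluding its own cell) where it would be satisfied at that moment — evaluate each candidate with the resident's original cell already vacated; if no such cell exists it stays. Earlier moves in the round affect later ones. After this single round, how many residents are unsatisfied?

1

Initially unsatisfied (in order): (0,1), (1,0), (1,1), (2,1).
  (0,1): no empty cell satisfies it; stays.
  (1,0): no empty cell satisfies it; stays.
  (1,1) → (1,3).
  (2,1) → (2,2).
Resulting grid:
. X O O
X . O O
. . O .
Unsatisfied now: (0,1).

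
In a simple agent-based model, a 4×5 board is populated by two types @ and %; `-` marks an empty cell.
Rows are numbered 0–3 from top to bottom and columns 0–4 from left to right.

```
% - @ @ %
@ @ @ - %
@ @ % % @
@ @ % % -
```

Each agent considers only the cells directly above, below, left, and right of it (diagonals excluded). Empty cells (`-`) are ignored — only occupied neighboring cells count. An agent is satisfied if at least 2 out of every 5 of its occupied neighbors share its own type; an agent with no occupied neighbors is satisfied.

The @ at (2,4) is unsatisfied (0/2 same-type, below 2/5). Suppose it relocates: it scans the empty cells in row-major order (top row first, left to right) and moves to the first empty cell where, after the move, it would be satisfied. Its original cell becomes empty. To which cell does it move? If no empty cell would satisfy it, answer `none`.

Vacating (2,4). Empty cells in order:
  (0,1): 2/3 same-type → satisfied — stop here.

(0,1)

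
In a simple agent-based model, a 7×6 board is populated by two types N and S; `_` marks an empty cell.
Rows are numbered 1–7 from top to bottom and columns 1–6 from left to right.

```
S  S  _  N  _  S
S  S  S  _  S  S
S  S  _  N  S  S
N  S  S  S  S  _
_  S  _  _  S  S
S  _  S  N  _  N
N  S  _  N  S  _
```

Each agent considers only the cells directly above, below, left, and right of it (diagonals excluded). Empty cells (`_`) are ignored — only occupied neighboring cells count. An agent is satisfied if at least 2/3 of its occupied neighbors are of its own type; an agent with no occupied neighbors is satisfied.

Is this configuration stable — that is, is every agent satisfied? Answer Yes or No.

No

(1,1)S 2/2 satisfied
(1,2)S 2/2 satisfied
(1,4)N 0/0 satisfied
(1,6)S 1/1 satisfied
(2,1)S 3/3 satisfied
(2,2)S 4/4 satisfied
(2,3)S 1/1 satisfied
(2,5)S 2/2 satisfied
(2,6)S 3/3 satisfied
(3,1)S 2/3 satisfied
(3,2)S 3/3 satisfied
(3,4)N 0/2 not
(3,5)S 3/4 satisfied
(3,6)S 2/2 satisfied
(4,1)N 0/2 not
(4,2)S 3/4 satisfied
(4,3)S 2/2 satisfied
(4,4)S 2/3 satisfied
(4,5)S 3/3 satisfied
(5,2)S 1/1 satisfied
(5,5)S 2/2 satisfied
(5,6)S 1/2 not
(6,1)S 0/1 not
(6,3)S 0/1 not
(6,4)N 1/2 not
(6,6)N 0/1 not
(7,1)N 0/2 not
(7,2)S 0/1 not
(7,4)N 1/2 not
(7,5)S 0/1 not
For instance (3,4) has only 0/2 same-type neighbors, below 2/3.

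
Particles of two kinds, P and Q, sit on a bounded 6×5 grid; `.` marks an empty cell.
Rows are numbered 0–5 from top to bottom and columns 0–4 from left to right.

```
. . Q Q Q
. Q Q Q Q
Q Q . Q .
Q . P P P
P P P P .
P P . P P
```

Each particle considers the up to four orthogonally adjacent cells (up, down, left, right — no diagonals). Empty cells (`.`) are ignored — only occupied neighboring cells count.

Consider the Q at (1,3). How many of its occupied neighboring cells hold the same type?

4

Occupied neighbors of (1,3): (0,3)=Q, (2,3)=Q, (1,2)=Q, (1,4)=Q.
Same type (Q): 4 of 4.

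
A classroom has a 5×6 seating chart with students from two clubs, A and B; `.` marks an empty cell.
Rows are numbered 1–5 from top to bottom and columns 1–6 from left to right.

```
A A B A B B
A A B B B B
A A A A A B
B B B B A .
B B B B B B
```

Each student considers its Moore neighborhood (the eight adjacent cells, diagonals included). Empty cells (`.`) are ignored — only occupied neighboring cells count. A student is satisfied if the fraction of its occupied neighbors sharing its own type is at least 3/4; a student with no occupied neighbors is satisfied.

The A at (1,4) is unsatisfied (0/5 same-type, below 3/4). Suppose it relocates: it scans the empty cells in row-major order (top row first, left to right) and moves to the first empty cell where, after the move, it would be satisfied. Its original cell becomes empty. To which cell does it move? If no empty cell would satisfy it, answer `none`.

none

Vacating (1,4). Empty cells in order:
  (4,6): 2/5 same-type → still unsatisfied.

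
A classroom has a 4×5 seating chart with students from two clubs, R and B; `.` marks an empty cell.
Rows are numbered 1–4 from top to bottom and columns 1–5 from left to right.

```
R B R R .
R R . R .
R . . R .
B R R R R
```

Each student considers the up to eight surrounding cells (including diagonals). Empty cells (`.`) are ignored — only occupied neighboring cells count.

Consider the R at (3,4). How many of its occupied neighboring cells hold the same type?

4

Occupied neighbors of (3,4): (2,4)=R, (4,3)=R, (4,4)=R, (4,5)=R.
Same type (R): 4 of 4.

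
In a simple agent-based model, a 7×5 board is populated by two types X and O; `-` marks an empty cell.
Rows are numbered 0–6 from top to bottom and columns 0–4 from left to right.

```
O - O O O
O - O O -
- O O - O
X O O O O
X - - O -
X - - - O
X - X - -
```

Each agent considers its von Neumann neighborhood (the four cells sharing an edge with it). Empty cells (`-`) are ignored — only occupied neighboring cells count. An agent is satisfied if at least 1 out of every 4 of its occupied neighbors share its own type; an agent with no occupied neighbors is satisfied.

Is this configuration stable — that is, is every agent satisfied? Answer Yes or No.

(0,0)O 1/1 ✓
(0,2)O 2/2 ✓
(0,3)O 3/3 ✓
(0,4)O 1/1 ✓
(1,0)O 1/1 ✓
(1,2)O 3/3 ✓
(1,3)O 2/2 ✓
(2,1)O 2/2 ✓
(2,2)O 3/3 ✓
(2,4)O 1/1 ✓
(3,0)X 1/2 ✓
(3,1)O 2/3 ✓
(3,2)O 3/3 ✓
(3,3)O 3/3 ✓
(3,4)O 2/2 ✓
(4,0)X 2/2 ✓
(4,3)O 1/1 ✓
(5,0)X 2/2 ✓
(5,4)O 0/0 ✓
(6,0)X 1/1 ✓
(6,2)X 0/0 ✓
All meet the threshold, so the configuration is stable.

Yes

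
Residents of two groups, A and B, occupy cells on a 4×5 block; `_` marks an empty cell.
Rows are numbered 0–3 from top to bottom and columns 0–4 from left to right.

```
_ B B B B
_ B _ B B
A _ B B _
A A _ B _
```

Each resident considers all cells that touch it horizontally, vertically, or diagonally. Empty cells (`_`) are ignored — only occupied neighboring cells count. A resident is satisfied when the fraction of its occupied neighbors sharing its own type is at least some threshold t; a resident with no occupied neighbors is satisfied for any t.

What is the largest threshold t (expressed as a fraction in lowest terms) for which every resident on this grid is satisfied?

2/3

(0,1)B 2/2
(0,2)B 4/4
(0,3)B 4/4
(0,4)B 3/3
(1,1)B 3/4
(1,3)B 6/6
(1,4)B 4/4
(2,0)A 2/3
(2,2)B 4/5
(2,3)B 4/4
(3,0)A 2/2
(3,1)A 2/3
(3,3)B 2/2
The smallest same-type fraction is 2/3 at (2,0), which reduces to 2/3. Any threshold above that leaves this resident unsatisfied.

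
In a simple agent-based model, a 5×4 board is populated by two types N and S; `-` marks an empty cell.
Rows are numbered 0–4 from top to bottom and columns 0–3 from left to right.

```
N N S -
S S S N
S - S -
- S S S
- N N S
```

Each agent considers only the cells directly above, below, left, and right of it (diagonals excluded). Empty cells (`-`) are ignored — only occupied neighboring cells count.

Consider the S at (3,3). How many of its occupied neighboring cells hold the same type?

2

Occupied neighbors of (3,3): (4,3)=S, (3,2)=S.
Same type (S): 2 of 2.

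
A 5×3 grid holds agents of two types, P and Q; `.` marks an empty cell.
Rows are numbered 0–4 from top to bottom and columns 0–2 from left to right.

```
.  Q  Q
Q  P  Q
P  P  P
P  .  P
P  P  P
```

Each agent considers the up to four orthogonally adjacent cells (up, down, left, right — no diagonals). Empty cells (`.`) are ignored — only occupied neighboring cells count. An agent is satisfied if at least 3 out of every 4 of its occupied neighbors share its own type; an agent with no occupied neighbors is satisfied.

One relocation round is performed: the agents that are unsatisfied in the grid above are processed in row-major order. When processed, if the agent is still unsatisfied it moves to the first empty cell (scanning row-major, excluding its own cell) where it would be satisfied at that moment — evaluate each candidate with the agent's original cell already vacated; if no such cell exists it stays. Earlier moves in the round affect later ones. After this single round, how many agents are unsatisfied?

2

Initially unsatisfied (in order): (0,1), (1,0), (1,1), (1,2), (2,0), (2,2).
  (0,1) → (0,0).
  (1,0): no empty cell satisfies it; stays.
  (1,1) → (3,1).
  (1,2) → (0,1).
  (2,0): no empty cell satisfies it; stays.
  (2,2): now satisfied by earlier moves; stays.
Resulting grid:
Q Q Q
Q . .
P P P
P P P
P P P
Unsatisfied now: (1,0), (2,0).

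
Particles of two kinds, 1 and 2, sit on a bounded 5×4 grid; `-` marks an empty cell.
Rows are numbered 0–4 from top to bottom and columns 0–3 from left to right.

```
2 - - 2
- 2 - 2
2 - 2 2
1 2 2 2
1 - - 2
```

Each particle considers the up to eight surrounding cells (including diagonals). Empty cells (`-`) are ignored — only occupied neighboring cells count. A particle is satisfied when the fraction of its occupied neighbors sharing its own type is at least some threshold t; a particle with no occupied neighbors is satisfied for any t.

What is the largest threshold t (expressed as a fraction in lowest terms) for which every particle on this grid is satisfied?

1/3

Row 0: (0,0)2 1/1 · (0,3)2 1/1
Row 1: (1,1)2 3/3 · (1,3)2 3/3
Row 2: (2,0)2 2/3 · (2,2)2 6/6 · (2,3)2 4/4
Row 3: (3,0)1 1/3 · (3,1)2 3/5 · (3,2)2 5/5 · (3,3)2 4/4
Row 4: (4,0)1 1/2 · (4,3)2 2/2
The smallest same-type fraction is 1/3 at (3,0), which reduces to 1/3. Any threshold above that leaves this particle unsatisfied.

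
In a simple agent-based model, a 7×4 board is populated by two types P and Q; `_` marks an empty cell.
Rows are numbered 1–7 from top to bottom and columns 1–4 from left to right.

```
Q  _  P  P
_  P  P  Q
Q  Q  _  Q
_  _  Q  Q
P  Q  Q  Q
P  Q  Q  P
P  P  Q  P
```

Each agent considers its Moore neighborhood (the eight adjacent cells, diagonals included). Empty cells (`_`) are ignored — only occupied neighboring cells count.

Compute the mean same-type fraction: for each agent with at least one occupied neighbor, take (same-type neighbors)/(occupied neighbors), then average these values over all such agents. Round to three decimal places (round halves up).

Row 1: (1,1)Q 0/1 · (1,3)P 3/4 · (1,4)P 2/3
Row 2: (2,2)P 2/5 · (2,3)P 3/6 · (2,4)Q 1/4
Row 3: (3,1)Q 1/2 · (3,2)Q 2/4 · (3,4)Q 3/4
Row 4: (4,3)Q 6/6 · (4,4)Q 4/4
Row 5: (5,1)P 1/3 · (5,2)Q 4/6 · (5,3)Q 6/7 · (5,4)Q 4/5
Row 6: (6,1)P 3/5 · (6,2)Q 4/8 · (6,3)Q 5/8 · (6,4)P 1/5
Row 7: (7,1)P 2/3 · (7,2)P 2/5 · (7,3)Q 2/5 · (7,4)P 1/3
Sum over 23 agents: 0/1 + 3/4 + 2/3 + 2/5 + 3/6 + 1/4 + 1/2 + 2/4 + 3/4 + 6/6 + 4/4 + 1/3 + 4/6 + 6/7 + 4/5 + 3/5 + 4/8 + 5/8 + 1/5 + 2/3 + 2/5 + 2/5 + 1/3 = 10667/840; mean = 10667/840 ÷ 23 = 10667/19320 = 0.552122… → 0.552.

0.552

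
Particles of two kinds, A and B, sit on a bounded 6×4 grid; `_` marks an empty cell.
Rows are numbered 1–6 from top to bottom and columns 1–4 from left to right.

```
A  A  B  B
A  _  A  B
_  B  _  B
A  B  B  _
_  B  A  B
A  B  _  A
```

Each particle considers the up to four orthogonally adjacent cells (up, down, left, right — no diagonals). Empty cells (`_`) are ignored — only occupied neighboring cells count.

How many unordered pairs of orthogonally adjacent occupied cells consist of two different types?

Scan each occupied cell's neighbors to the right and below so each pair is counted once.
Row 1: A(1,1)–A(1,2)= A(1,1)–A(2,1)= A(1,2)–B(1,3)≠ B(1,3)–B(1,4)= B(1,3)–A(2,3)≠ B(1,4)–B(2,4)=  → 2/6 unlike.
Row 2: A(2,3)–B(2,4)≠ B(2,4)–B(3,4)=  → 1/2 unlike.
Row 3: B(3,2)–B(4,2)=  → 0/1 unlike.
Row 4: A(4,1)–B(4,2)≠ B(4,2)–B(4,3)= B(4,2)–B(5,2)= B(4,3)–A(5,3)≠  → 2/4 unlike.
Row 5: B(5,2)–A(5,3)≠ B(5,2)–B(6,2)= A(5,3)–B(5,4)≠ B(5,4)–A(6,4)≠  → 3/4 unlike.
Row 6: A(6,1)–B(6,2)≠  → 1/1 unlike.
Total adjacent occupied pairs: 18; unlike-type pairs: 9.

9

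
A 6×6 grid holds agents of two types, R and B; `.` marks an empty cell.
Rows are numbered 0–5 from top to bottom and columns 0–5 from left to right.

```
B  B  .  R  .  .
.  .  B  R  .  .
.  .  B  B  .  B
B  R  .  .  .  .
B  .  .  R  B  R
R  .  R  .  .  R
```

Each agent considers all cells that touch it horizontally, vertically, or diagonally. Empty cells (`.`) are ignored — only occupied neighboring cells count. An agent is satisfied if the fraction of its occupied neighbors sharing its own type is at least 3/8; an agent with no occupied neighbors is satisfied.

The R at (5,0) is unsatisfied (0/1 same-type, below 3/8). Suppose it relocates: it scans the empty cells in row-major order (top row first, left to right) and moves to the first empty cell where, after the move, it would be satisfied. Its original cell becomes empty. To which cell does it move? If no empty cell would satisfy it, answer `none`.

(0,2)

Vacating (5,0). Empty cells in order:
  (0,2): 2/4 same-type → satisfied — stop here.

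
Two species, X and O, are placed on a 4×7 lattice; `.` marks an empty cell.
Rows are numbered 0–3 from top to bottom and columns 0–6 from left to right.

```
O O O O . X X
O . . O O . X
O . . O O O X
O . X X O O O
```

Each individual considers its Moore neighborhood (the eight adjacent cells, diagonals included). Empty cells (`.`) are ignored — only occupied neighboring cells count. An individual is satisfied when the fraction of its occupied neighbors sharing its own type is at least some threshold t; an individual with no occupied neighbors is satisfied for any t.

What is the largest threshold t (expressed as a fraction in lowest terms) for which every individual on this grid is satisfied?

Row 0: (0,0)O 2/2 · (0,1)O 3/3 · (0,2)O 3/3 · (0,3)O 3/3 · (0,5)X 2/3 · (0,6)X 2/2
Row 1: (1,0)O 3/3 · (1,3)O 5/5 · (1,4)O 5/6 · (1,6)X 3/4
Row 2: (2,0)O 2/2 · (2,3)O 4/6 · (2,4)O 6/7 · (2,5)O 5/7 · (2,6)X 1/4
Row 3: (3,0)O 1/1 · (3,2)X 1/2 · (3,3)X 1/4 · (3,4)O 4/5 · (3,5)O 4/5 · (3,6)O 2/3
The smallest same-type fraction is 1/4 at (2,6), which reduces to 1/4. Any threshold above that leaves this individual unsatisfied.

1/4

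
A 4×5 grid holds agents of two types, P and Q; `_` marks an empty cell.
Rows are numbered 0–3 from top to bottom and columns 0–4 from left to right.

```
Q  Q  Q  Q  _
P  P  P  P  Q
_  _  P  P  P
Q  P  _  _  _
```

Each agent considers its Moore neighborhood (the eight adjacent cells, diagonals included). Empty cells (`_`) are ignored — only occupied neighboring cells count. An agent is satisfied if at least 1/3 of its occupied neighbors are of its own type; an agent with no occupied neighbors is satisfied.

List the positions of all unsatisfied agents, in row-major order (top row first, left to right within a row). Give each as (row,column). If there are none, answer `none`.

(1,4), (3,0)

Row 0: (0,0)Q 1/3 ok · (0,1)Q 2/5 ok · (0,2)Q 2/5 ok · (0,3)Q 2/4 ok
Row 1: (1,0)P 1/3 ok · (1,1)P 3/6 ok · (1,2)P 4/7 ok · (1,3)P 4/7 ok · (1,4)Q 1/4 unhappy
Row 2: (2,2)P 5/5 ok · (2,3)P 4/5 ok · (2,4)P 2/3 ok
Row 3: (3,0)Q 0/1 unhappy · (3,1)P 1/2 ok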